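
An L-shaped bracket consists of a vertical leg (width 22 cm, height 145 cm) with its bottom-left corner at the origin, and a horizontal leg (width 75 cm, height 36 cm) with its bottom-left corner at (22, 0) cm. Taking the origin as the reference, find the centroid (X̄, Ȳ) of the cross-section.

X̄ = 33.23 cm, Ȳ = 47.52 cm

vertical leg: A = 22 × 145 = 3190.00, centroid at (11.00, 72.50).
horizontal leg: A = 75 × 36 = 2700.00, centroid at (59.50, 18.00).
ΣA = 5890.00 cm², ΣAX̄ = 195740.00 cm³, ΣAȲ = 279875.00 cm³.
X̄ = 195740.00/5890.00 = 33.23 cm; Ȳ = 279875.00/5890.00 = 47.52 cm.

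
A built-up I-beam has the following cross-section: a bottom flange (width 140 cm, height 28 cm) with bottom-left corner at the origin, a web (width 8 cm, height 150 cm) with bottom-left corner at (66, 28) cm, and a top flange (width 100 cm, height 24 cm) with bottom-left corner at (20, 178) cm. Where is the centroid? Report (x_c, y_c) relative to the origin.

x_c = 70.00 cm, y_c = 84.37 cm

bottom flange: A = 140 × 28 = 3920.00, centroid at (70.00, 14.00).
web: A = 8 × 150 = 1200.00, centroid at (70.00, 103.00).
top flange: A = 100 × 24 = 2400.00, centroid at (70.00, 190.00).
ΣA = 7520.00 cm²
ΣAx_c = (3920.00)(70.00) + (1200.00)(70.00) + (2400.00)(70.00) = 526400.00 cm³
ΣAy_c = (3920.00)(14.00) + (1200.00)(103.00) + (2400.00)(190.00) = 634480.00 cm³
x_c = 526400.00 / 7520.00 = 70.00 cm
y_c = 634480.00 / 7520.00 = 84.37 cm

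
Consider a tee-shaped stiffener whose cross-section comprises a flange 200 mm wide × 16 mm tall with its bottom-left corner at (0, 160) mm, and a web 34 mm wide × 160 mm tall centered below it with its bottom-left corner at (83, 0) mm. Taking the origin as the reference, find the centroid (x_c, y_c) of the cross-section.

x_c = 100.00 mm, y_c = 112.59 mm

Part | A | x̄ᵢ | ȳᵢ | A·x̄ᵢ | A·ȳᵢ
web | 5440.00 | 100.00 | 80.00 | 544000.00 | 435200.00
flange | 3200.00 | 100.00 | 168.00 | 320000.00 | 537600.00
Σ | 8640.00 |  |  | 864000.00 | 972800.00
x_c = 864000.00 / 8640.00 = 100.00 mm
y_c = 972800.00 / 8640.00 = 112.59 mm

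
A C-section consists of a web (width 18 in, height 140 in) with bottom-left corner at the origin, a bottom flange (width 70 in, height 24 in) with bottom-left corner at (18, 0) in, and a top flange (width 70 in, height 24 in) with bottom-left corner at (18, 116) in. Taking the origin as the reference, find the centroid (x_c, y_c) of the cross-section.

Part | A | x̄ᵢ | ȳᵢ | A·x̄ᵢ | A·ȳᵢ
web | 2520.00 | 9.00 | 70.00 | 22680.00 | 176400.00
bottom flange | 1680.00 | 53.00 | 12.00 | 89040.00 | 20160.00
top flange | 1680.00 | 53.00 | 128.00 | 89040.00 | 215040.00
Σ | 5880.00 |  |  | 200760.00 | 411600.00
x_c = 200760.00 / 5880.00 = 34.14 in
y_c = 411600.00 / 5880.00 = 70.00 in

x_c = 34.14 in, y_c = 70.00 in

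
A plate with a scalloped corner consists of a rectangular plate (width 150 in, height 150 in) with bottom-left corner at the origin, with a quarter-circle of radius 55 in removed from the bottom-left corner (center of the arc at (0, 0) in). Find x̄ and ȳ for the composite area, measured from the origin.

x̄ = 81.10 in, ȳ = 81.10 in

plate: A = 150 × 150 = 22500.00, centroid at (75.00, 75.00).
removed quarter-circle: A = −¼π·55² = -2375.83, centroid at (23.34, 23.34).
ΣA = 20124.17 in²
ΣAx̄ = (22500.00)(75.00) + (-2375.83)(23.34) = 1632041.67 in³
ΣAȳ = (22500.00)(75.00) + (-2375.83)(23.34) = 1632041.67 in³
x̄ = 1632041.67 / 20124.17 = 81.10 in
ȳ = 1632041.67 / 20124.17 = 81.10 in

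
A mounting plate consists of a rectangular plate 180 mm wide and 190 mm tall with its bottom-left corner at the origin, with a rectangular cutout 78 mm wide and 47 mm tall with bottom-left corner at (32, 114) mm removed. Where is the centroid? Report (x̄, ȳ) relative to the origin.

plate: A = 180 × 190 = 34200.00, centroid at (90.00, 95.00).
hole: A = −(78 × 47) = -3666.00, centroid at (71.00, 137.50).
ΣA = 30534.00 mm², ΣAx̄ = 2817714.00 mm³, ΣAȳ = 2744925.00 mm³.
x̄ = 2817714.00/30534.00 = 92.28 mm; ȳ = 2744925.00/30534.00 = 89.90 mm.

x̄ = 92.28 mm, ȳ = 89.90 mm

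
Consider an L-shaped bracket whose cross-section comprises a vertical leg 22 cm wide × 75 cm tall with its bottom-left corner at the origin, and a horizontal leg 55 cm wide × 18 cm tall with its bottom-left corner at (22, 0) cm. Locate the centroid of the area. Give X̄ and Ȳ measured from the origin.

vertical leg: A = 22 × 75 = 1650.00, centroid at (11.00, 37.50).
horizontal leg: A = 55 × 18 = 990.00, centroid at (49.50, 9.00).
ΣA = 2640.00 cm²
ΣAX̄ = (1650.00)(11.00) + (990.00)(49.50) = 67155.00 cm³
ΣAȲ = (1650.00)(37.50) + (990.00)(9.00) = 70785.00 cm³
X̄ = 67155.00 / 2640.00 = 25.44 cm
Ȳ = 70785.00 / 2640.00 = 26.81 cm

X̄ = 25.44 cm, Ȳ = 26.81 cm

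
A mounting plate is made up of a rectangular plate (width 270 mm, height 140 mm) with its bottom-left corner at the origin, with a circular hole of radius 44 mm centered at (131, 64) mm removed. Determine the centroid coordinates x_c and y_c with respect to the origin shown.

x_c = 135.77 mm, y_c = 71.15 mm

plate: A = 270 × 140 = 37800.00, centroid at (135.00, 70.00).
hole: A = −π·44² = -6082.12, centroid at (131.00, 64.00).
ΣA = 31717.88 mm²
ΣAx_c = (37800.00)(135.00) + (-6082.12)(131.00) = 4306241.84 mm³
ΣAy_c = (37800.00)(70.00) + (-6082.12)(64.00) = 2256744.10 mm³
x_c = 4306241.84 / 31717.88 = 135.77 mm
y_c = 2256744.10 / 31717.88 = 71.15 mm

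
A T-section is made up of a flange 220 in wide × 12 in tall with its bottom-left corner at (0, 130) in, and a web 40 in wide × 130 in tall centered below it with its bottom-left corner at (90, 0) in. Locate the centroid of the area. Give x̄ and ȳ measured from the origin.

web: A = 40 × 130 = 5200.00, centroid at (110.00, 65.00).
flange: A = 220 × 12 = 2640.00, centroid at (110.00, 136.00).
ΣA = 7840.00 in²
ΣAx̄ = (5200.00)(110.00) + (2640.00)(110.00) = 862400.00 in³
ΣAȳ = (5200.00)(65.00) + (2640.00)(136.00) = 697040.00 in³
x̄ = 862400.00 / 7840.00 = 110.00 in
ȳ = 697040.00 / 7840.00 = 88.91 in

x̄ = 110.00 in, ȳ = 88.91 in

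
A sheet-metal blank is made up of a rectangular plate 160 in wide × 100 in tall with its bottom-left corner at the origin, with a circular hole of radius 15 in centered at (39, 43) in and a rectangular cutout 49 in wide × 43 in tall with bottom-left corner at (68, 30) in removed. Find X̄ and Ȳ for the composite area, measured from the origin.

plate: A = 160 × 100 = 16000.00, centroid at (80.00, 50.00).
hole 1: A = −π·15² = -706.86, centroid at (39.00, 43.00).
hole 2: A = −(49 × 43) = -2107.00, centroid at (92.50, 51.50).
ΣA = 13186.14 in²
ΣAX̄ = (16000.00)(80.00) + (-706.86)(39.00) + (-2107.00)(92.50) = 1057535.02 in³
ΣAȲ = (16000.00)(50.00) + (-706.86)(43.00) + (-2107.00)(51.50) = 661094.59 in³
X̄ = 1057535.02 / 13186.14 = 80.20 in
Ȳ = 661094.59 / 13186.14 = 50.14 in

X̄ = 80.20 in, Ȳ = 50.14 in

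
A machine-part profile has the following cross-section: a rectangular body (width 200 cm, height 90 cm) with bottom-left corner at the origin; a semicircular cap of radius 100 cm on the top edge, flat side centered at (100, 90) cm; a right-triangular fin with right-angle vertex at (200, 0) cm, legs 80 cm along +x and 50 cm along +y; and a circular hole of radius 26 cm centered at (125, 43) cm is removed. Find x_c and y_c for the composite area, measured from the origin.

rectangular body: A = 200 × 90 = 18000.00, centroid at (100.00, 45.00).
semicircular top: A = ½π·100² = 15707.96, centroid at (100.00, 132.44).
triangular fin: A = ½·80·50 = 2000.00, centroid at (226.67, 16.67).
hole: A = −π·26² = -2123.72, centroid at (125.00, 43.00).
ΣA = 33584.25 cm²
ΣAx_c = (18000.00)(100.00) + (15707.96)(100.00) + (2000.00)(226.67) + (-2123.72)(125.00) = 3558665.08 cm³
ΣAy_c = (18000.00)(45.00) + (15707.96)(132.44) + (2000.00)(16.67) + (-2123.72)(43.00) = 2832396.88 cm³
x_c = 3558665.08 / 33584.25 = 105.96 cm
y_c = 2832396.88 / 33584.25 = 84.34 cm

x_c = 105.96 cm, y_c = 84.34 cm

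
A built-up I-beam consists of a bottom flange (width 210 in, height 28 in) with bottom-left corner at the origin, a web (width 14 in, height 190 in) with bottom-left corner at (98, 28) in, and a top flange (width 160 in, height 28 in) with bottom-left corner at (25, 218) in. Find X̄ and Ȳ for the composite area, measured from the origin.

Part | A | x̄ᵢ | ȳᵢ | A·x̄ᵢ | A·ȳᵢ
bottom flange | 5880.00 | 105.00 | 14.00 | 617400.00 | 82320.00
web | 2660.00 | 105.00 | 123.00 | 279300.00 | 327180.00
top flange | 4480.00 | 105.00 | 232.00 | 470400.00 | 1039360.00
Σ | 13020.00 |  |  | 1367100.00 | 1448860.00
X̄ = 1367100.00 / 13020.00 = 105.00 in
Ȳ = 1448860.00 / 13020.00 = 111.28 in

X̄ = 105.00 in, Ȳ = 111.28 in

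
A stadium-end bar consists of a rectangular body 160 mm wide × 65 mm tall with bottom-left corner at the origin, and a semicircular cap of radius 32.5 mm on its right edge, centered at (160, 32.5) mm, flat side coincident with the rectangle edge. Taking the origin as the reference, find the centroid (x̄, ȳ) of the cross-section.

Part | A | x̄ᵢ | ȳᵢ | A·x̄ᵢ | A·ȳᵢ
rectangular body | 10400.00 | 80.00 | 32.50 | 832000.00 | 338000.00
semicircular end | 1659.15 | 173.79 | 32.50 | 288350.00 | 53922.49
Σ | 12059.15 |  |  | 1120350.00 | 391922.49
x̄ = 1120350.00 / 12059.15 = 92.90 mm
ȳ = 391922.49 / 12059.15 = 32.50 mm

x̄ = 92.90 mm, ȳ = 32.50 mm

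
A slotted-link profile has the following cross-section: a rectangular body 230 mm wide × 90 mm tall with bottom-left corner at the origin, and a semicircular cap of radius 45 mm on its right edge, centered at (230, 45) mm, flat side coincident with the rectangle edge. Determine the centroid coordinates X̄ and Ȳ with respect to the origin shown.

X̄ = 132.86 mm, Ȳ = 45.00 mm

Part | A | x̄ᵢ | ȳᵢ | A·x̄ᵢ | A·ȳᵢ
rectangular body | 20700.00 | 115.00 | 45.00 | 2380500.00 | 931500.00
semicircular end | 3180.86 | 249.10 | 45.00 | 792348.39 | 143138.82
Σ | 23880.86 |  |  | 3172848.39 | 1074638.82
X̄ = 3172848.39 / 23880.86 = 132.86 mm
Ȳ = 1074638.82 / 23880.86 = 45.00 mm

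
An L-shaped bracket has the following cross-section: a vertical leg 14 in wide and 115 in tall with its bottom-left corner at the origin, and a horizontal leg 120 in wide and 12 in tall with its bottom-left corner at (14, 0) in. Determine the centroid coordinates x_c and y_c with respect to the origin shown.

x_c = 38.63 in, y_c = 33.19 in

vertical leg: A = 14 × 115 = 1610.00, centroid at (7.00, 57.50).
horizontal leg: A = 120 × 12 = 1440.00, centroid at (74.00, 6.00).
ΣA = 3050.00 in², ΣAx_c = 117830.00 in³, ΣAy_c = 101215.00 in³.
x_c = 117830.00/3050.00 = 38.63 in; y_c = 101215.00/3050.00 = 33.19 in.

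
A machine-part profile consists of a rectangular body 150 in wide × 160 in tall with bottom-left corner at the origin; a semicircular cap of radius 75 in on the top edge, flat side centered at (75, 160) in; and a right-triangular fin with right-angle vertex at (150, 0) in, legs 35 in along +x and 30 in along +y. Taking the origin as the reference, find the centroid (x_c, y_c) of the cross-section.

Part | A | x̄ᵢ | ȳᵢ | A·x̄ᵢ | A·ȳᵢ
rectangular body | 24000.00 | 75.00 | 80.00 | 1800000.00 | 1920000.00
semicircular top | 8835.73 | 75.00 | 191.83 | 662679.70 | 1694966.69
triangular fin | 525.00 | 161.67 | 10.00 | 84875.00 | 5250.00
Σ | 33360.73 |  |  | 2547554.70 | 3620216.69
x_c = 2547554.70 / 33360.73 = 76.36 in
y_c = 3620216.69 / 33360.73 = 108.52 in

x_c = 76.36 in, y_c = 108.52 in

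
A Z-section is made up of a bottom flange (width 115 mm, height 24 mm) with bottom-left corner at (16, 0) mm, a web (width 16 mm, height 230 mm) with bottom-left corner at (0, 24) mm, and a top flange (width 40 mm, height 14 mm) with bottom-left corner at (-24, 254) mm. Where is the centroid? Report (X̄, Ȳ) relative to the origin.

X̄ = 32.87 mm, Ȳ = 98.69 mm

bottom flange: A = 115 × 24 = 2760.00, centroid at (73.50, 12.00).
web: A = 16 × 230 = 3680.00, centroid at (8.00, 139.00).
top flange: A = 40 × 14 = 560.00, centroid at (-4.00, 261.00).
ΣA = 7000.00 mm²
ΣAX̄ = (2760.00)(73.50) + (3680.00)(8.00) + (560.00)(-4.00) = 230060.00 mm³
ΣAȲ = (2760.00)(12.00) + (3680.00)(139.00) + (560.00)(261.00) = 690800.00 mm³
X̄ = 230060.00 / 7000.00 = 32.87 mm
Ȳ = 690800.00 / 7000.00 = 98.69 mm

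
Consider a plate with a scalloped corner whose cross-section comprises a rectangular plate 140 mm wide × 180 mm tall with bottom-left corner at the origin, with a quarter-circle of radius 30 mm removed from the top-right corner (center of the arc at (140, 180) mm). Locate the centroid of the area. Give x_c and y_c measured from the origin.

Part | A | x̄ᵢ | ȳᵢ | A·x̄ᵢ | A·ȳᵢ
plate | 25200.00 | 70.00 | 90.00 | 1764000.00 | 2268000.00
removed quarter-circle | -706.86 | 127.27 | 167.27 | -89960.17 | -118234.50
Σ | 24493.14 |  |  | 1674039.83 | 2149765.50
x_c = 1674039.83 / 24493.14 = 68.35 mm
y_c = 2149765.50 / 24493.14 = 87.77 mm

x_c = 68.35 mm, y_c = 87.77 mm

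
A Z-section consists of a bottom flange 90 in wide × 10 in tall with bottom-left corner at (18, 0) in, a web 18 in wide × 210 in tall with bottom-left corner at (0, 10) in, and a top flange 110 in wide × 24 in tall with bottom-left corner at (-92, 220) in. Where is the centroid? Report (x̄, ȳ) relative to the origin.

x̄ = -0.95 in, ȳ = 143.67 in

bottom flange: A = 90 × 10 = 900.00, centroid at (63.00, 5.00).
web: A = 18 × 210 = 3780.00, centroid at (9.00, 115.00).
top flange: A = 110 × 24 = 2640.00, centroid at (-37.00, 232.00).
ΣA = 7320.00 in², ΣAx̄ = -6960.00 in³, ΣAȳ = 1051680.00 in³.
x̄ = -6960.00/7320.00 = -0.95 in; ȳ = 1051680.00/7320.00 = 143.67 in.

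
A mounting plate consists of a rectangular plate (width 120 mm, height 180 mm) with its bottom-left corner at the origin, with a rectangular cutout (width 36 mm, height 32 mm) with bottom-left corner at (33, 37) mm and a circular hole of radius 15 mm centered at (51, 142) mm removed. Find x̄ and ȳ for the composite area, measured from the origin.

x̄ = 60.85 mm, ȳ = 90.30 mm

plate: A = 120 × 180 = 21600.00, centroid at (60.00, 90.00).
hole 1: A = −(36 × 32) = -1152.00, centroid at (51.00, 53.00).
hole 2: A = −π·15² = -706.86, centroid at (51.00, 142.00).
ΣA = 19741.14 mm²
ΣAx̄ = (21600.00)(60.00) + (-1152.00)(51.00) + (-706.86)(51.00) = 1201198.22 mm³
ΣAȳ = (21600.00)(90.00) + (-1152.00)(53.00) + (-706.86)(142.00) = 1782570.11 mm³
x̄ = 1201198.22 / 19741.14 = 60.85 mm
ȳ = 1782570.11 / 19741.14 = 90.30 mm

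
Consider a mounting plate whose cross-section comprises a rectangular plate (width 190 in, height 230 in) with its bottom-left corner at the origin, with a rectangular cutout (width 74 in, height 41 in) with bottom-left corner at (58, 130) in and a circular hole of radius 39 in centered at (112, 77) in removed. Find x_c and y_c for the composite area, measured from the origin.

x_c = 92.74 in, y_c = 117.06 in

Part | A | x̄ᵢ | ȳᵢ | A·x̄ᵢ | A·ȳᵢ
plate | 43700.00 | 95.00 | 115.00 | 4151500.00 | 5025500.00
hole 1 | -3034.00 | 95.00 | 150.50 | -288230.00 | -456617.00
hole 2 | -4778.36 | 112.00 | 77.00 | -535176.59 | -367933.91
Σ | 35887.64 |  |  | 3328093.41 | 4200949.09
x_c = 3328093.41 / 35887.64 = 92.74 in
y_c = 4200949.09 / 35887.64 = 117.06 in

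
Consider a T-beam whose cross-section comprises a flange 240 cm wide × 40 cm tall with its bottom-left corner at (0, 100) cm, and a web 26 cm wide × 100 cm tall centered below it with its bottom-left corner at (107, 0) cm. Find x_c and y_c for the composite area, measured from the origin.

x_c = 120.00 cm, y_c = 105.08 cm

web: A = 26 × 100 = 2600.00, centroid at (120.00, 50.00).
flange: A = 240 × 40 = 9600.00, centroid at (120.00, 120.00).
ΣA = 12200.00 cm², ΣAx_c = 1464000.00 cm³, ΣAy_c = 1282000.00 cm³.
x_c = 1464000.00/12200.00 = 120.00 cm; y_c = 1282000.00/12200.00 = 105.08 cm.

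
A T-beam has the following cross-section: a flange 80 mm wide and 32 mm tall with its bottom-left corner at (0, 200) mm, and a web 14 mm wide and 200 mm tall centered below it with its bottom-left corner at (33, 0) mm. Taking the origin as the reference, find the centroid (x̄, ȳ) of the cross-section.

x̄ = 40.00 mm, ȳ = 155.40 mm

Part | A | x̄ᵢ | ȳᵢ | A·x̄ᵢ | A·ȳᵢ
web | 2800.00 | 40.00 | 100.00 | 112000.00 | 280000.00
flange | 2560.00 | 40.00 | 216.00 | 102400.00 | 552960.00
Σ | 5360.00 |  |  | 214400.00 | 832960.00
x̄ = 214400.00 / 5360.00 = 40.00 mm
ȳ = 832960.00 / 5360.00 = 155.40 mm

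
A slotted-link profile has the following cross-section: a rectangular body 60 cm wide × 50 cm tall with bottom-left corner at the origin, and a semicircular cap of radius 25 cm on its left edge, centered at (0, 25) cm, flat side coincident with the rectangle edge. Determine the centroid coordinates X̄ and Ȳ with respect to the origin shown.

rectangular body: A = 60 × 50 = 3000.00, centroid at (30.00, 25.00).
semicircular end: A = ½π·25² = 981.75, centroid at (-10.61, 25.00).
ΣA = 3981.75 cm², ΣAX̄ = 79583.33 cm³, ΣAȲ = 99543.69 cm³.
X̄ = 79583.33/3981.75 = 19.99 cm; Ȳ = 99543.69/3981.75 = 25.00 cm.

X̄ = 19.99 cm, Ȳ = 25.00 cm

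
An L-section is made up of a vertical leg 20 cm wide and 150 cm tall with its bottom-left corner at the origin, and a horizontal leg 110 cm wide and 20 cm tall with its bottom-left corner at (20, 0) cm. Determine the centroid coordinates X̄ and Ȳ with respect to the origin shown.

X̄ = 37.50 cm, Ȳ = 47.50 cm

vertical leg: A = 20 × 150 = 3000.00, centroid at (10.00, 75.00).
horizontal leg: A = 110 × 20 = 2200.00, centroid at (75.00, 10.00).
ΣA = 5200.00 cm²
ΣAX̄ = (3000.00)(10.00) + (2200.00)(75.00) = 195000.00 cm³
ΣAȲ = (3000.00)(75.00) + (2200.00)(10.00) = 247000.00 cm³
X̄ = 195000.00 / 5200.00 = 37.50 cm
Ȳ = 247000.00 / 5200.00 = 47.50 cm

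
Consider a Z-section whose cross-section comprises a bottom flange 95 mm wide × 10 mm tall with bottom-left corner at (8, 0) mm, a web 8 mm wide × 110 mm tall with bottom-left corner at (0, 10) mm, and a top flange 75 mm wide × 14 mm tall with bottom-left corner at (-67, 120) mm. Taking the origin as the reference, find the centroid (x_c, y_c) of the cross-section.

bottom flange: A = 95 × 10 = 950.00, centroid at (55.50, 5.00).
web: A = 8 × 110 = 880.00, centroid at (4.00, 65.00).
top flange: A = 75 × 14 = 1050.00, centroid at (-29.50, 127.00).
ΣA = 2880.00 mm², ΣAx_c = 25270.00 mm³, ΣAy_c = 195300.00 mm³.
x_c = 25270.00/2880.00 = 8.77 mm; y_c = 195300.00/2880.00 = 67.81 mm.

x_c = 8.77 mm, y_c = 67.81 mm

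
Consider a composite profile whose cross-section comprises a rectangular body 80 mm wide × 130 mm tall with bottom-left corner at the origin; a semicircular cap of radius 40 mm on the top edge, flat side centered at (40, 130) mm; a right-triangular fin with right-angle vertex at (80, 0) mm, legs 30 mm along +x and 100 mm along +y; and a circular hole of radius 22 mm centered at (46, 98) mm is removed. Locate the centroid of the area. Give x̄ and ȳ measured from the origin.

x̄ = 45.11 mm, ȳ = 73.40 mm

Part | A | x̄ᵢ | ȳᵢ | A·x̄ᵢ | A·ȳᵢ
rectangular body | 10400.00 | 40.00 | 65.00 | 416000.00 | 676000.00
semicircular top | 2513.27 | 40.00 | 146.98 | 100530.96 | 369392.30
triangular fin | 1500.00 | 90.00 | 33.33 | 135000.00 | 50000.00
hole | -1520.53 | 46.00 | 98.00 | -69944.42 | -149012.02
Σ | 12892.74 |  |  | 581586.55 | 946380.28
x̄ = 581586.55 / 12892.74 = 45.11 mm
ȳ = 946380.28 / 12892.74 = 73.40 mm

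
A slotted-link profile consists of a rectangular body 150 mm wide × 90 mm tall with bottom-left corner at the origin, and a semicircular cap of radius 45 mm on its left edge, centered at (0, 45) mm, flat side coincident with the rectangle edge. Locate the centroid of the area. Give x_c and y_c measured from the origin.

rectangular body: A = 150 × 90 = 13500.00, centroid at (75.00, 45.00).
semicircular end: A = ½π·45² = 3180.86, centroid at (-19.10, 45.00).
ΣA = 16680.86 mm²
ΣAx_c = (13500.00)(75.00) + (3180.86)(-19.10) = 951750.00 mm³
ΣAy_c = (13500.00)(45.00) + (3180.86)(45.00) = 750638.82 mm³
x_c = 951750.00 / 16680.86 = 57.06 mm
y_c = 750638.82 / 16680.86 = 45.00 mm

x_c = 57.06 mm, y_c = 45.00 mm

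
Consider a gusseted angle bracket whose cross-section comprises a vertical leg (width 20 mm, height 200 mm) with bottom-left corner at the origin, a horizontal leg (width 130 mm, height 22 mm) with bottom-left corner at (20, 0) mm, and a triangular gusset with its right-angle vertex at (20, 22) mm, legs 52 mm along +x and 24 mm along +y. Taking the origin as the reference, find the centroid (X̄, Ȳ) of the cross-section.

X̄ = 40.94 mm, Ȳ = 60.15 mm

vertical leg: A = 20 × 200 = 4000.00, centroid at (10.00, 100.00).
horizontal leg: A = 130 × 22 = 2860.00, centroid at (85.00, 11.00).
gusset: A = ½·52·24 = 624.00, centroid at (37.33, 30.00).
ΣA = 7484.00 mm², ΣAX̄ = 306396.00 mm³, ΣAȲ = 450180.00 mm³.
X̄ = 306396.00/7484.00 = 40.94 mm; Ȳ = 450180.00/7484.00 = 60.15 mm.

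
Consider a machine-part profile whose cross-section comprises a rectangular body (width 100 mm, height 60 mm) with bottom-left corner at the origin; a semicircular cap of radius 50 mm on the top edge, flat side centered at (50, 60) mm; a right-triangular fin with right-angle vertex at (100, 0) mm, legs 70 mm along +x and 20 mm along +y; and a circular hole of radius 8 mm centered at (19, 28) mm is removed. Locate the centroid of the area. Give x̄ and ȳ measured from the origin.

x̄ = 55.52 mm, ȳ = 47.76 mm

rectangular body: A = 100 × 60 = 6000.00, centroid at (50.00, 30.00).
semicircular top: A = ½π·50² = 3926.99, centroid at (50.00, 81.22).
triangular fin: A = ½·70·20 = 700.00, centroid at (123.33, 6.67).
hole: A = −π·8² = -201.06, centroid at (19.00, 28.00).
ΣA = 10425.93 mm²
ΣAx̄ = (6000.00)(50.00) + (3926.99)(50.00) + (700.00)(123.33) + (-201.06)(19.00) = 578862.70 mm³
ΣAȳ = (6000.00)(30.00) + (3926.99)(81.22) + (700.00)(6.67) + (-201.06)(28.00) = 497989.71 mm³
x̄ = 578862.70 / 10425.93 = 55.52 mm
ȳ = 497989.71 / 10425.93 = 47.76 mm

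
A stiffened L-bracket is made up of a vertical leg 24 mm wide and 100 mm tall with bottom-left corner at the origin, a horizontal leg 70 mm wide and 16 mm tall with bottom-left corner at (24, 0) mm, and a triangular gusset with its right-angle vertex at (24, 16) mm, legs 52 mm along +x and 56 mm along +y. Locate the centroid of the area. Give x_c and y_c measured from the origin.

vertical leg: A = 24 × 100 = 2400.00, centroid at (12.00, 50.00).
horizontal leg: A = 70 × 16 = 1120.00, centroid at (59.00, 8.00).
gusset: A = ½·52·56 = 1456.00, centroid at (41.33, 34.67).
ΣA = 4976.00 mm², ΣAx_c = 155061.33 mm³, ΣAy_c = 179434.67 mm³.
x_c = 155061.33/4976.00 = 31.16 mm; y_c = 179434.67/4976.00 = 36.06 mm.

x_c = 31.16 mm, y_c = 36.06 mm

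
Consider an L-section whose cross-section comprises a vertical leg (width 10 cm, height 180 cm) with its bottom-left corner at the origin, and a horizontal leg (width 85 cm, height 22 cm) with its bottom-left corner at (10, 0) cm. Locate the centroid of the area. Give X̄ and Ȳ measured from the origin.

vertical leg: A = 10 × 180 = 1800.00, centroid at (5.00, 90.00).
horizontal leg: A = 85 × 22 = 1870.00, centroid at (52.50, 11.00).
ΣA = 3670.00 cm²
ΣAX̄ = (1800.00)(5.00) + (1870.00)(52.50) = 107175.00 cm³
ΣAȲ = (1800.00)(90.00) + (1870.00)(11.00) = 182570.00 cm³
X̄ = 107175.00 / 3670.00 = 29.20 cm
Ȳ = 182570.00 / 3670.00 = 49.75 cm

X̄ = 29.20 cm, Ȳ = 49.75 cm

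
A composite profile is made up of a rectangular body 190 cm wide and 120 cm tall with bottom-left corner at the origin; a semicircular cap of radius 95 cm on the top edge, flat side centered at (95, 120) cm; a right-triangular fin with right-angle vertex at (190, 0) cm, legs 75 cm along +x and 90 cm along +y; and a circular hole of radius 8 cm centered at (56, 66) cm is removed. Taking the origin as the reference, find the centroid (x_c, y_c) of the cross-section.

x_c = 105.28 cm, y_c = 92.87 cm

rectangular body: A = 190 × 120 = 22800.00, centroid at (95.00, 60.00).
semicircular top: A = ½π·95² = 14176.44, centroid at (95.00, 160.32).
triangular fin: A = ½·75·90 = 3375.00, centroid at (215.00, 30.00).
hole: A = −π·8² = -201.06, centroid at (56.00, 66.00).
ΣA = 40150.37 cm²
ΣAx_c = (22800.00)(95.00) + (14176.44)(95.00) + (3375.00)(215.00) + (-201.06)(56.00) = 4227127.03 cm³
ΣAy_c = (22800.00)(60.00) + (14176.44)(160.32) + (3375.00)(30.00) + (-201.06)(66.00) = 3728735.67 cm³
x_c = 4227127.03 / 40150.37 = 105.28 cm
y_c = 3728735.67 / 40150.37 = 92.87 cm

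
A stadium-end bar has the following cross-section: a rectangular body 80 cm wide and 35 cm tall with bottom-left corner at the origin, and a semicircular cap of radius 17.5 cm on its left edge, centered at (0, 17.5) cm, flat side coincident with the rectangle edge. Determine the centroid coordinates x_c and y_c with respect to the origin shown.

rectangular body: A = 80 × 35 = 2800.00, centroid at (40.00, 17.50).
semicircular end: A = ½π·17.5² = 481.06, centroid at (-7.43, 17.50).
ΣA = 3281.06 cm², ΣAx_c = 108427.08 cm³, ΣAy_c = 57418.49 cm³.
x_c = 108427.08/3281.06 = 33.05 cm; y_c = 57418.49/3281.06 = 17.50 cm.

x_c = 33.05 cm, y_c = 17.50 cm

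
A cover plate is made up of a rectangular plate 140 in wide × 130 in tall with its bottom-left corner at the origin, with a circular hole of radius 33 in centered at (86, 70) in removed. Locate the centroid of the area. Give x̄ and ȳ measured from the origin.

x̄ = 66.30 in, ȳ = 63.84 in

Part | A | x̄ᵢ | ȳᵢ | A·x̄ᵢ | A·ȳᵢ
plate | 18200.00 | 70.00 | 65.00 | 1274000.00 | 1183000.00
hole | -3421.19 | 86.00 | 70.00 | -294222.72 | -239483.61
Σ | 14778.81 |  |  | 979777.28 | 943516.39
x̄ = 979777.28 / 14778.81 = 66.30 in
ȳ = 943516.39 / 14778.81 = 63.84 in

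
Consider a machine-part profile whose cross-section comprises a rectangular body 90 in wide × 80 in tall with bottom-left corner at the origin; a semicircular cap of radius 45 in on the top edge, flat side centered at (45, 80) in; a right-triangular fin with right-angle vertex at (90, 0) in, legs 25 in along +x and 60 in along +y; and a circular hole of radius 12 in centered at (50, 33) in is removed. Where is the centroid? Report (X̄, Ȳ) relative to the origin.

rectangular body: A = 90 × 80 = 7200.00, centroid at (45.00, 40.00).
semicircular top: A = ½π·45² = 3180.86, centroid at (45.00, 99.10).
triangular fin: A = ½·25·60 = 750.00, centroid at (98.33, 20.00).
hole: A = −π·12² = -452.39, centroid at (50.00, 33.00).
ΣA = 10678.47 in², ΣAX̄ = 518269.35 in³, ΣAȲ = 603290.16 in³.
X̄ = 518269.35/10678.47 = 48.53 in; Ȳ = 603290.16/10678.47 = 56.50 in.

X̄ = 48.53 in, Ȳ = 56.50 in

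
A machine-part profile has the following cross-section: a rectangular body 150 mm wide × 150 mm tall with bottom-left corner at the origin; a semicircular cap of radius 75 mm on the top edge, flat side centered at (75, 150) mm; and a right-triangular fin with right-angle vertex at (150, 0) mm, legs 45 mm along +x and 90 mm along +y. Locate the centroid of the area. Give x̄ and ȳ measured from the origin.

x̄ = 80.46 mm, ȳ = 100.56 mm

rectangular body: A = 150 × 150 = 22500.00, centroid at (75.00, 75.00).
semicircular top: A = ½π·75² = 8835.73, centroid at (75.00, 181.83).
triangular fin: A = ½·45·90 = 2025.00, centroid at (165.00, 30.00).
ΣA = 33360.73 mm²
ΣAx̄ = (22500.00)(75.00) + (8835.73)(75.00) + (2025.00)(165.00) = 2684304.70 mm³
ΣAȳ = (22500.00)(75.00) + (8835.73)(181.83) + (2025.00)(30.00) = 3354859.40 mm³
x̄ = 2684304.70 / 33360.73 = 80.46 mm
ȳ = 3354859.40 / 33360.73 = 100.56 mm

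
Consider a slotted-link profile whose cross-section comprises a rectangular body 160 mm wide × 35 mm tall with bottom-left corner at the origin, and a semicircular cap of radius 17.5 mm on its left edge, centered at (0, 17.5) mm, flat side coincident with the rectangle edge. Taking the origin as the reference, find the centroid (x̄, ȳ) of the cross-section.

rectangular body: A = 160 × 35 = 5600.00, centroid at (80.00, 17.50).
semicircular end: A = ½π·17.5² = 481.06, centroid at (-7.43, 17.50).
ΣA = 6081.06 mm², ΣAx̄ = 444427.08 mm³, ΣAȳ = 106418.49 mm³.
x̄ = 444427.08/6081.06 = 73.08 mm; ȳ = 106418.49/6081.06 = 17.50 mm.

x̄ = 73.08 mm, ȳ = 17.50 mm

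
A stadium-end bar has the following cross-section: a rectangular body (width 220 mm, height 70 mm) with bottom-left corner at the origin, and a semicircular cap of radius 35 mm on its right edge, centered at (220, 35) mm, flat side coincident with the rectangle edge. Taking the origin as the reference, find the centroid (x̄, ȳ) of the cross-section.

Part | A | x̄ᵢ | ȳᵢ | A·x̄ᵢ | A·ȳᵢ
rectangular body | 15400.00 | 110.00 | 35.00 | 1694000.00 | 539000.00
semicircular end | 1924.23 | 234.85 | 35.00 | 451912.94 | 67347.89
Σ | 17324.23 |  |  | 2145912.94 | 606347.89
x̄ = 2145912.94 / 17324.23 = 123.87 mm
ȳ = 606347.89 / 17324.23 = 35.00 mm

x̄ = 123.87 mm, ȳ = 35.00 mm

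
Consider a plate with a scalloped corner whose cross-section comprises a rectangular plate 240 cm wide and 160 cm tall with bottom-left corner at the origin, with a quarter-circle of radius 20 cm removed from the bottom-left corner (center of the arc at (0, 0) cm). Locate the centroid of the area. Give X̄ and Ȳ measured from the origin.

X̄ = 120.92 cm, Ȳ = 80.59 cm

plate: A = 240 × 160 = 38400.00, centroid at (120.00, 80.00).
removed quarter-circle: A = −¼π·20² = -314.16, centroid at (8.49, 8.49).
ΣA = 38085.84 cm²
ΣAX̄ = (38400.00)(120.00) + (-314.16)(8.49) = 4605333.33 cm³
ΣAȲ = (38400.00)(80.00) + (-314.16)(8.49) = 3069333.33 cm³
X̄ = 4605333.33 / 38085.84 = 120.92 cm
Ȳ = 3069333.33 / 38085.84 = 80.59 cm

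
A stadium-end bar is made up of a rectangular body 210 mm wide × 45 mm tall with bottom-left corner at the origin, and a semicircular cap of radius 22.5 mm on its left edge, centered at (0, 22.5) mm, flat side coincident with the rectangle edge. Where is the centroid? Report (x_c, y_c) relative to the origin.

x_c = 96.11 mm, y_c = 22.50 mm

rectangular body: A = 210 × 45 = 9450.00, centroid at (105.00, 22.50).
semicircular end: A = ½π·22.5² = 795.22, centroid at (-9.55, 22.50).
ΣA = 10245.22 mm², ΣAx_c = 984656.25 mm³, ΣAy_c = 230517.35 mm³.
x_c = 984656.25/10245.22 = 96.11 mm; y_c = 230517.35/10245.22 = 22.50 mm.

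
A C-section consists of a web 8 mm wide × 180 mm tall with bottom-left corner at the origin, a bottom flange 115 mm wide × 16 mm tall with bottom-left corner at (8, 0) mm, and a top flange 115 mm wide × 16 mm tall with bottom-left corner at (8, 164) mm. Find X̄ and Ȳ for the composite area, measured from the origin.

web: A = 8 × 180 = 1440.00, centroid at (4.00, 90.00).
bottom flange: A = 115 × 16 = 1840.00, centroid at (65.50, 8.00).
top flange: A = 115 × 16 = 1840.00, centroid at (65.50, 172.00).
ΣA = 5120.00 mm², ΣAX̄ = 246800.00 mm³, ΣAȲ = 460800.00 mm³.
X̄ = 246800.00/5120.00 = 48.20 mm; Ȳ = 460800.00/5120.00 = 90.00 mm.

X̄ = 48.20 mm, Ȳ = 90.00 mm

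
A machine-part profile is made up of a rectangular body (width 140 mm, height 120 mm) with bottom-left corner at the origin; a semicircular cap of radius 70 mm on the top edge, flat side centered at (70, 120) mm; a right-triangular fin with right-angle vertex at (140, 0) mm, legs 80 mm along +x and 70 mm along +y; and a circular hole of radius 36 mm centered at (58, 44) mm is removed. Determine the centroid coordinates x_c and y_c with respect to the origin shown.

Part | A | x̄ᵢ | ȳᵢ | A·x̄ᵢ | A·ȳᵢ
rectangular body | 16800.00 | 70.00 | 60.00 | 1176000.00 | 1008000.00
semicircular top | 7696.90 | 70.00 | 149.71 | 538783.14 | 1152294.91
triangular fin | 2800.00 | 166.67 | 23.33 | 466666.67 | 65333.33
hole | -4071.50 | 58.00 | 44.00 | -236147.24 | -179146.18
Σ | 23225.40 |  |  | 1945302.57 | 2046482.06
x_c = 1945302.57 / 23225.40 = 83.76 mm
y_c = 2046482.06 / 23225.40 = 88.11 mm

x_c = 83.76 mm, y_c = 88.11 mm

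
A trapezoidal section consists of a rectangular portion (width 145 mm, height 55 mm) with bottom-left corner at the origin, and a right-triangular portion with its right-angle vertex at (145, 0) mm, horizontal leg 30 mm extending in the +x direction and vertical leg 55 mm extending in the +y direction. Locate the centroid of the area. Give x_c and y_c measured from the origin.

x_c = 80.23 mm, y_c = 26.64 mm

rectangular portion: A = 145 × 55 = 7975.00, centroid at (72.50, 27.50).
triangular portion: A = ½·30·55 = 825.00, centroid at (155.00, 18.33).
ΣA = 8800.00 mm²
ΣAx_c = (7975.00)(72.50) + (825.00)(155.00) = 706062.50 mm³
ΣAy_c = (7975.00)(27.50) + (825.00)(18.33) = 234437.50 mm³
x_c = 706062.50 / 8800.00 = 80.23 mm
y_c = 234437.50 / 8800.00 = 26.64 mm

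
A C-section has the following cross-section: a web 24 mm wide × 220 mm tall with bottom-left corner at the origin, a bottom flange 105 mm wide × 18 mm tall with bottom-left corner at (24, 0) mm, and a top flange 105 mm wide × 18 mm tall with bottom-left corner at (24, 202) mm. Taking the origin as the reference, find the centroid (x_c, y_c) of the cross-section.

x_c = 38.91 mm, y_c = 110.00 mm

web: A = 24 × 220 = 5280.00, centroid at (12.00, 110.00).
bottom flange: A = 105 × 18 = 1890.00, centroid at (76.50, 9.00).
top flange: A = 105 × 18 = 1890.00, centroid at (76.50, 211.00).
ΣA = 9060.00 mm², ΣAx_c = 352530.00 mm³, ΣAy_c = 996600.00 mm³.
x_c = 352530.00/9060.00 = 38.91 mm; y_c = 996600.00/9060.00 = 110.00 mm.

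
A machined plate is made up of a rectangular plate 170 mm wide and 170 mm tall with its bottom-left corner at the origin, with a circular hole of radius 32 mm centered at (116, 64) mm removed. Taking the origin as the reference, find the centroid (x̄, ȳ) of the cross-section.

x̄ = 81.12 mm, ȳ = 87.63 mm

plate: A = 170 × 170 = 28900.00, centroid at (85.00, 85.00).
hole: A = −π·32² = -3216.99, centroid at (116.00, 64.00).
ΣA = 25683.01 mm², ΣAx̄ = 2083329.06 mm³, ΣAȳ = 2250612.58 mm³.
x̄ = 2083329.06/25683.01 = 81.12 mm; ȳ = 2250612.58/25683.01 = 87.63 mm.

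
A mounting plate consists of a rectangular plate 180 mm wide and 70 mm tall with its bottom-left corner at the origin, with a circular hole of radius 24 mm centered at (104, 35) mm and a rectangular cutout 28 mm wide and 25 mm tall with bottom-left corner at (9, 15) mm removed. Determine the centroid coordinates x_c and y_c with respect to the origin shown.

x_c = 92.14 mm, y_c = 35.52 mm

plate: A = 180 × 70 = 12600.00, centroid at (90.00, 35.00).
hole 1: A = −π·24² = -1809.56, centroid at (104.00, 35.00).
hole 2: A = −(28 × 25) = -700.00, centroid at (23.00, 27.50).
ΣA = 10090.44 mm², ΣAx_c = 929706.03 mm³, ΣAy_c = 358415.49 mm³.
x_c = 929706.03/10090.44 = 92.14 mm; y_c = 358415.49/10090.44 = 35.52 mm.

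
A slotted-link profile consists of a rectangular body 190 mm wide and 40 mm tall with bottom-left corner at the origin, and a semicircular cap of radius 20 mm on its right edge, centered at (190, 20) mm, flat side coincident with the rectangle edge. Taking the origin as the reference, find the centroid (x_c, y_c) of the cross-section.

x_c = 102.90 mm, y_c = 20.00 mm

rectangular body: A = 190 × 40 = 7600.00, centroid at (95.00, 20.00).
semicircular end: A = ½π·20² = 628.32, centroid at (198.49, 20.00).
ΣA = 8228.32 mm²
ΣAx_c = (7600.00)(95.00) + (628.32)(198.49) = 846713.85 mm³
ΣAy_c = (7600.00)(20.00) + (628.32)(20.00) = 164566.37 mm³
x_c = 846713.85 / 8228.32 = 102.90 mm
y_c = 164566.37 / 8228.32 = 20.00 mm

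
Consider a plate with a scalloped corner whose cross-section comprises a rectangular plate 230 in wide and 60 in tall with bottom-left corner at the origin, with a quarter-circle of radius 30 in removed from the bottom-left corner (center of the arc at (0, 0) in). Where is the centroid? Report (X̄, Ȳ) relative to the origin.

plate: A = 230 × 60 = 13800.00, centroid at (115.00, 30.00).
removed quarter-circle: A = −¼π·30² = -706.86, centroid at (12.73, 12.73).
ΣA = 13093.14 in², ΣAX̄ = 1578000.00 in³, ΣAȲ = 405000.00 in³.
X̄ = 1578000.00/13093.14 = 120.52 in; Ȳ = 405000.00/13093.14 = 30.93 in.

X̄ = 120.52 in, Ȳ = 30.93 in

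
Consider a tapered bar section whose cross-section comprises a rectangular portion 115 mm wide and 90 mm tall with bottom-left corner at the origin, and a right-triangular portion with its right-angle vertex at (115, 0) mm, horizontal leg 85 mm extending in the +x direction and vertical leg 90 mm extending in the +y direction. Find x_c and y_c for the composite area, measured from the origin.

rectangular portion: A = 115 × 90 = 10350.00, centroid at (57.50, 45.00).
triangular portion: A = ½·85·90 = 3825.00, centroid at (143.33, 30.00).
ΣA = 14175.00 mm², ΣAx_c = 1143375.00 mm³, ΣAy_c = 580500.00 mm³.
x_c = 1143375.00/14175.00 = 80.66 mm; y_c = 580500.00/14175.00 = 40.95 mm.

x_c = 80.66 mm, y_c = 40.95 mm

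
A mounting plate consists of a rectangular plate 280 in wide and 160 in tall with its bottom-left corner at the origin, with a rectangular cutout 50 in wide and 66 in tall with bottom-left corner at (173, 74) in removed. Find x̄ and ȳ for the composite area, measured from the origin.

x̄ = 135.39 in, ȳ = 77.85 in

plate: A = 280 × 160 = 44800.00, centroid at (140.00, 80.00).
hole: A = −(50 × 66) = -3300.00, centroid at (198.00, 107.00).
ΣA = 41500.00 in²
ΣAx̄ = (44800.00)(140.00) + (-3300.00)(198.00) = 5618600.00 in³
ΣAȳ = (44800.00)(80.00) + (-3300.00)(107.00) = 3230900.00 in³
x̄ = 5618600.00 / 41500.00 = 135.39 in
ȳ = 3230900.00 / 41500.00 = 77.85 in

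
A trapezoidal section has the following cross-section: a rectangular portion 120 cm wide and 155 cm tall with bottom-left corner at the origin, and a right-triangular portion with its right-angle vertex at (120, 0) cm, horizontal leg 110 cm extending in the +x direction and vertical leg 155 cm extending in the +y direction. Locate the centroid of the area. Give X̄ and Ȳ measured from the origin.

X̄ = 90.38 cm, Ȳ = 69.38 cm

rectangular portion: A = 120 × 155 = 18600.00, centroid at (60.00, 77.50).
triangular portion: A = ½·110·155 = 8525.00, centroid at (156.67, 51.67).
ΣA = 27125.00 cm², ΣAX̄ = 2451583.33 cm³, ΣAȲ = 1881958.33 cm³.
X̄ = 2451583.33/27125.00 = 90.38 cm; Ȳ = 1881958.33/27125.00 = 69.38 cm.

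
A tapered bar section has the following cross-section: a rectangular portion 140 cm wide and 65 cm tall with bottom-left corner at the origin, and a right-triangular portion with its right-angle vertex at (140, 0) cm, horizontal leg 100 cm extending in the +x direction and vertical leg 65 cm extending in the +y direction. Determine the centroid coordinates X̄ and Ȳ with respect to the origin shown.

X̄ = 97.19 cm, Ȳ = 29.65 cm

Part | A | x̄ᵢ | ȳᵢ | A·x̄ᵢ | A·ȳᵢ
rectangular portion | 9100.00 | 70.00 | 32.50 | 637000.00 | 295750.00
triangular portion | 3250.00 | 173.33 | 21.67 | 563333.33 | 70416.67
Σ | 12350.00 |  |  | 1200333.33 | 366166.67
X̄ = 1200333.33 / 12350.00 = 97.19 cm
Ȳ = 366166.67 / 12350.00 = 29.65 cm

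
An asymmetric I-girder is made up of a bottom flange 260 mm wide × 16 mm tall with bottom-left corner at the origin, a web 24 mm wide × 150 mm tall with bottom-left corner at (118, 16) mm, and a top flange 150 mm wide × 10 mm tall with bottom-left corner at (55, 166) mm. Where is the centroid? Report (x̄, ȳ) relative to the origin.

bottom flange: A = 260 × 16 = 4160.00, centroid at (130.00, 8.00).
web: A = 24 × 150 = 3600.00, centroid at (130.00, 91.00).
top flange: A = 150 × 10 = 1500.00, centroid at (130.00, 171.00).
ΣA = 9260.00 mm²
ΣAx̄ = (4160.00)(130.00) + (3600.00)(130.00) + (1500.00)(130.00) = 1203800.00 mm³
ΣAȳ = (4160.00)(8.00) + (3600.00)(91.00) + (1500.00)(171.00) = 617380.00 mm³
x̄ = 1203800.00 / 9260.00 = 130.00 mm
ȳ = 617380.00 / 9260.00 = 66.67 mm

x̄ = 130.00 mm, ȳ = 66.67 mm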